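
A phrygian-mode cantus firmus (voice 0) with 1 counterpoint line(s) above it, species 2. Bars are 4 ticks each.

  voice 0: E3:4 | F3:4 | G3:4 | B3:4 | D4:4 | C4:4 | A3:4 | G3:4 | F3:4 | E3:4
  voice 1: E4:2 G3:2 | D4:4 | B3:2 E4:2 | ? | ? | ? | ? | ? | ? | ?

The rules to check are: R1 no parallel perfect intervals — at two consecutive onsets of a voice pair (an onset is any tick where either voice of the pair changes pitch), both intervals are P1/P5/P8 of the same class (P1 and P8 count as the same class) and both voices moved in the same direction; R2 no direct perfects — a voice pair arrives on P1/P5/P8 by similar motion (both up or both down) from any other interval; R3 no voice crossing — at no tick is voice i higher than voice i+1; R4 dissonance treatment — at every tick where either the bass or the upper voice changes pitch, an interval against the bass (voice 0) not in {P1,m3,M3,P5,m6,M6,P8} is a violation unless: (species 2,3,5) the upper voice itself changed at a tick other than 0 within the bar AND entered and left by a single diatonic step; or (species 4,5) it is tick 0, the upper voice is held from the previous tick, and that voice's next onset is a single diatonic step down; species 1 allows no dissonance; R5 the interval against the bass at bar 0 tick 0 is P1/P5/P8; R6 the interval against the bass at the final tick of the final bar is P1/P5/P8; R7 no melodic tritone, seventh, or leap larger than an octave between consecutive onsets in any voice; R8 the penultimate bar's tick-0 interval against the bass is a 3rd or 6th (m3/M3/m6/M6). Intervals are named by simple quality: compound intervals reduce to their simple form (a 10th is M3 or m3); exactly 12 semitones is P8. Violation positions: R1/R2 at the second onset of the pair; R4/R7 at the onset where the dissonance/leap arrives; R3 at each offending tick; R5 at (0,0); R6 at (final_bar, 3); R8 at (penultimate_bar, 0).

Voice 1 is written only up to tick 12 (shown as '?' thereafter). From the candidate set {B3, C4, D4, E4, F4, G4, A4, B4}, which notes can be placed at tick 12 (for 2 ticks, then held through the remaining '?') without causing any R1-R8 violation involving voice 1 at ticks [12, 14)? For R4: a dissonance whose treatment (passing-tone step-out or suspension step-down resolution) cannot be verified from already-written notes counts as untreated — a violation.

{B3, D4, G4}

B3: legal
C4: violates R4
D4: legal
E4: violates R4
F4: violates R4
G4: legal
A4: violates R4
B4: violates R2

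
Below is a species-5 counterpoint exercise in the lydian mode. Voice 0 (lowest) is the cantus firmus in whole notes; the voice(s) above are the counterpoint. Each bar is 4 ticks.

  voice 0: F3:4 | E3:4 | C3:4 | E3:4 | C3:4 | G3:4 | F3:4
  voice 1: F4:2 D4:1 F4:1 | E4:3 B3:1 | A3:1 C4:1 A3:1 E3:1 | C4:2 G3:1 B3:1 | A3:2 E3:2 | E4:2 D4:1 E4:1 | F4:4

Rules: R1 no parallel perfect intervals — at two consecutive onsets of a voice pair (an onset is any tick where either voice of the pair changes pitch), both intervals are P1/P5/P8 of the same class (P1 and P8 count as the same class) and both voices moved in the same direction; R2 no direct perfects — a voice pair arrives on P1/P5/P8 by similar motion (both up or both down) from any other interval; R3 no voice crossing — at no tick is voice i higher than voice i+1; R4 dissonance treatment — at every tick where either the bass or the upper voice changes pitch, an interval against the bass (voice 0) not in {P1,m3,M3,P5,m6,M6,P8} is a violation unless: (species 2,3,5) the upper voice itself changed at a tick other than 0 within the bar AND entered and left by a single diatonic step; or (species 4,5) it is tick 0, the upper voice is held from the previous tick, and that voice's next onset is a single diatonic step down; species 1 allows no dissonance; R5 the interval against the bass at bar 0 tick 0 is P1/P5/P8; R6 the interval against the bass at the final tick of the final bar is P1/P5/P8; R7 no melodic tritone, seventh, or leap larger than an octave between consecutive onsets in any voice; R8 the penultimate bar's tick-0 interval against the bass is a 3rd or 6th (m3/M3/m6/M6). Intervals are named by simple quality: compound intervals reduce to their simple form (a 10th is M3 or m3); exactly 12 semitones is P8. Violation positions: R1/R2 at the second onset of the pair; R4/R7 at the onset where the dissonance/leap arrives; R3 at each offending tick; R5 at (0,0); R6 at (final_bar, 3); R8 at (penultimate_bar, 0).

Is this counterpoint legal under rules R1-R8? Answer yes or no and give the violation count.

bar 0: v0=F3 v1=F4 (P8)
bar 1: v0=E3 v1=E4 (P8)
bar 2: v0=C3 v1=A3 (M6)
bar 3: v0=E3 v1=C4 (m6)
bar 4: v0=C3 v1=A3 (M6)
bar 5: v0=G3 v1=E4 (M6)
bar 6: v0=F3 v1=F4 (P8)
  R1 @ bar1.0: F3/F4 P8 -> E3/E4 P8 similar

No (1 violations)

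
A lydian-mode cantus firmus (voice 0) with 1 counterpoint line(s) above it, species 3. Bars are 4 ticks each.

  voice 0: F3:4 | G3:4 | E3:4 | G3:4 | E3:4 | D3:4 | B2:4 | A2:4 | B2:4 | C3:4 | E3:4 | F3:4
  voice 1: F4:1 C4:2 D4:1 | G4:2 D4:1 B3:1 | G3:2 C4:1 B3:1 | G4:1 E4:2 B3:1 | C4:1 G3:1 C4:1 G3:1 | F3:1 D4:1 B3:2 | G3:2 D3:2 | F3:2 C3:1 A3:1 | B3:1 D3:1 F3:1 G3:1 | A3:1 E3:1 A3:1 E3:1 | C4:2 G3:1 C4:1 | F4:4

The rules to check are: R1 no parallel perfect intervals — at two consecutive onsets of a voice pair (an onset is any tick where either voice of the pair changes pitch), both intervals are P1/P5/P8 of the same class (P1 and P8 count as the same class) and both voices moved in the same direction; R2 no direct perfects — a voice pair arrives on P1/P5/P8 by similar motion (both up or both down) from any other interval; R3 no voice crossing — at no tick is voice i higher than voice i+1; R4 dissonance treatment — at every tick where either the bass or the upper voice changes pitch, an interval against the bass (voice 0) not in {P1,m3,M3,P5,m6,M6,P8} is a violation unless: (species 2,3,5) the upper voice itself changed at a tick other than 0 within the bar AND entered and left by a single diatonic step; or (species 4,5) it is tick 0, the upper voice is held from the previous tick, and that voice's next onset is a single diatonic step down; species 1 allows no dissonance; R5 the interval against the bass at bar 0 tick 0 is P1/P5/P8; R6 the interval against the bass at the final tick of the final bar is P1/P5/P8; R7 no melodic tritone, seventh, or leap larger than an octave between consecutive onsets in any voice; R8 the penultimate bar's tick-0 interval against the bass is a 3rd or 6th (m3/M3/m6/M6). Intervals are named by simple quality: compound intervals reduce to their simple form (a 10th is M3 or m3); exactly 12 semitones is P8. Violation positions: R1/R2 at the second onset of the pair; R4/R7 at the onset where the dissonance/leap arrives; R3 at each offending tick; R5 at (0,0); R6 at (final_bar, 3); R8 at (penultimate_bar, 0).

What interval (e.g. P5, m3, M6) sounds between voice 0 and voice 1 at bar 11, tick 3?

voice 0=F3 voice 1=F4 -> P8

P8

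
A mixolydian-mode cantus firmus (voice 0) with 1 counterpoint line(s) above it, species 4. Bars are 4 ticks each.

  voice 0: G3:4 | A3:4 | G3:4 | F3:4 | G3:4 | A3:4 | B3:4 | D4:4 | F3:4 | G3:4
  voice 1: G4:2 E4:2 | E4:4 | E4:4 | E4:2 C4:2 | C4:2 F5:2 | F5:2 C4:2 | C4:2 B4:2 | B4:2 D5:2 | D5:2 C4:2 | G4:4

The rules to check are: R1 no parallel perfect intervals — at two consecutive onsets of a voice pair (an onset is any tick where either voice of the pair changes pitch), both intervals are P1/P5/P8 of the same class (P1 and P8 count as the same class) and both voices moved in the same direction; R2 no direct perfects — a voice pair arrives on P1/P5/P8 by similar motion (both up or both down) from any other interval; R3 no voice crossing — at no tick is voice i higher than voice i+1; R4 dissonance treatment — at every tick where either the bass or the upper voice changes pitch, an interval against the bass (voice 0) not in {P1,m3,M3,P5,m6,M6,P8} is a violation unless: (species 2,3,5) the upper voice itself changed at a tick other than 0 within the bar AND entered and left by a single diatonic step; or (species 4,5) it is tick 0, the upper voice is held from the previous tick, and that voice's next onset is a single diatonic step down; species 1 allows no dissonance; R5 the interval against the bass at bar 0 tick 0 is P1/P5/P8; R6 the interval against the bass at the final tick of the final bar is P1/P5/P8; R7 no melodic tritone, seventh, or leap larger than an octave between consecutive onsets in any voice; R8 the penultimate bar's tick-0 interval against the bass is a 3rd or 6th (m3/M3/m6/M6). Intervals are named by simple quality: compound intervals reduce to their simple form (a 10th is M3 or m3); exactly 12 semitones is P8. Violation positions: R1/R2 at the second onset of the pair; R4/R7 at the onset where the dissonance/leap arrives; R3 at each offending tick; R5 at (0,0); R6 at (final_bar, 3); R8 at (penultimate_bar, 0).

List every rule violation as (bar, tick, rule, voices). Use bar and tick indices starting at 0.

(3, 0, R4, (0, 1))
(4, 0, R4, (0, 1))
(4, 2, R4, (0, 1))
(4, 2, R7, (1,))
(5, 2, R7, (1,))
(6, 0, R4, (0, 1))
(6, 2, R7, (1,))
(8, 2, R7, (1,))
(9, 0, R2, (0, 1))

bar 0: v0=G3 v1=G4 downbeat P8
bar 1: v0=A3 v1=E4 downbeat P5
bar 2: v0=G3 v1=E4 downbeat M6
bar 3: v0=F3 v1=E4 downbeat M7
bar 4: v0=G3 v1=C4 downbeat P4
bar 5: v0=A3 v1=F5 downbeat m6
bar 6: v0=B3 v1=C4 downbeat m2
bar 7: v0=D4 v1=B4 downbeat M6
bar 8: v0=F3 v1=D5 downbeat M6
bar 9: v0=G3 v1=G4 downbeat P8
  -> R4 @ bar 3 tick 0 v(0, 1): F3/E4 M7 untreated
  -> R4 @ bar 4 tick 0 v(0, 1): G3/C4 P4 untreated
  -> R4 @ bar 4 tick 2 v(0, 1): G3/F5 m7 untreated
  -> R7 @ bar 4 tick 2 v(1,): C4->F5 leap 17st
  -> R7 @ bar 5 tick 2 v(1,): F5->C4 leap 17st
  -> R4 @ bar 6 tick 0 v(0, 1): B3/C4 m2 untreated
  -> R7 @ bar 6 tick 2 v(1,): C4->B4 leap 11st
  -> R7 @ bar 8 tick 2 v(1,): D5->C4 leap 14st
  -> R2 @ bar 9 tick 0 v(0, 1): F3/C4 P5 -> G3/G4 P8 similar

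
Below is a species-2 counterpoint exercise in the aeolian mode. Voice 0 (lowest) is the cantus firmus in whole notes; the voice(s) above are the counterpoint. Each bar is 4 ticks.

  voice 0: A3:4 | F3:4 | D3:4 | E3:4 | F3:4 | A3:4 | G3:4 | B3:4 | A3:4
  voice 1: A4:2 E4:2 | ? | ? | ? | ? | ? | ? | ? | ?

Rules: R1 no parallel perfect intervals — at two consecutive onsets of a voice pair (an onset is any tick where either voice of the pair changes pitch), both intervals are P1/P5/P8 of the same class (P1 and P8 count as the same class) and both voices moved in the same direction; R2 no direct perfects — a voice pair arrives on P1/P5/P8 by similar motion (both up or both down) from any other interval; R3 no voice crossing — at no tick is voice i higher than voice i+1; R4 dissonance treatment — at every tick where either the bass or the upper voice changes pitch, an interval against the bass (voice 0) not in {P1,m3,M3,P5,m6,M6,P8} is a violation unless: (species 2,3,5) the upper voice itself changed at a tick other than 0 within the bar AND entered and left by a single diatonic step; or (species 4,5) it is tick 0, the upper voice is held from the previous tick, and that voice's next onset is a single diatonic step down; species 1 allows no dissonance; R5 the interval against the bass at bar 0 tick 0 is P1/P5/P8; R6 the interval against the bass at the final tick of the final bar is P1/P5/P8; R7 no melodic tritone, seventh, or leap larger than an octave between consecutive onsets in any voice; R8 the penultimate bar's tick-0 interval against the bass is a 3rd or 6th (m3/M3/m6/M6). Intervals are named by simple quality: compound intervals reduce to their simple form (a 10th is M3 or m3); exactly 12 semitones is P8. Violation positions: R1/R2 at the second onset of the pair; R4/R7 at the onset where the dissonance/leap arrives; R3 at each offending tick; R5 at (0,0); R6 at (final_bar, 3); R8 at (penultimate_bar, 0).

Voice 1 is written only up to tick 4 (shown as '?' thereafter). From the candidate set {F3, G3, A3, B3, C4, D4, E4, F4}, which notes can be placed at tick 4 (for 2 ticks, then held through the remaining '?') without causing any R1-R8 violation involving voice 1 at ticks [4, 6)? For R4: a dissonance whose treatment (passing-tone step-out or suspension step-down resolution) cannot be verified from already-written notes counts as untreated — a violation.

F3: violates R2,R7
G3: violates R4
A3: legal
B3: violates R4
C4: violates R1
D4: legal
E4: violates R4
F4: legal

{A3, D4, F4}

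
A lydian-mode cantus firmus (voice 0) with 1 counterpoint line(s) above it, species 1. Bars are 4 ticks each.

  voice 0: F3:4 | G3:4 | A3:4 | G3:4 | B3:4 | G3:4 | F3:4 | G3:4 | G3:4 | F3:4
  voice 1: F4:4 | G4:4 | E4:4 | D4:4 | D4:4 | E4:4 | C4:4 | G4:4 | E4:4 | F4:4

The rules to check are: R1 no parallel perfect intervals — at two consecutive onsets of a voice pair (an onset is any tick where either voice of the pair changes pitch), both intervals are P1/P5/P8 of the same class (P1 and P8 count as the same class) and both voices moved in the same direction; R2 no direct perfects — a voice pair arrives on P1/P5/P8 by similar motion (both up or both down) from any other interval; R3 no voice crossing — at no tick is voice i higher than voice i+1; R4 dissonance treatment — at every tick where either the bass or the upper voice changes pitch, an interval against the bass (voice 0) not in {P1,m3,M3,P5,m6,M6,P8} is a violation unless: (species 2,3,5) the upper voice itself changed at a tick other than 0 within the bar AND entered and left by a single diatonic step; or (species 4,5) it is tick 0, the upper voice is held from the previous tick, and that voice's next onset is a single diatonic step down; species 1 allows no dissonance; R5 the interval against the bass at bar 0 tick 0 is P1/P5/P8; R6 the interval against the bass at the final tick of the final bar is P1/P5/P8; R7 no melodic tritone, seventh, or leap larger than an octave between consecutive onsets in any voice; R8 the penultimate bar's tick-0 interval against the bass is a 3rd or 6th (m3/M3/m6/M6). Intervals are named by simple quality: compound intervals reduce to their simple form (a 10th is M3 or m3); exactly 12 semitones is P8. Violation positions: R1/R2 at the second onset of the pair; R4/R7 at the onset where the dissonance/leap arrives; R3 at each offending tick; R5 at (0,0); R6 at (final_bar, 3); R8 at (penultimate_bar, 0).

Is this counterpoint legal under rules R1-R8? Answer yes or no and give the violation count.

No (4 violations)

bar 0: v0=F3 v1=F4 (P8)
bar 1: v0=G3 v1=G4 (P8)
bar 2: v0=A3 v1=E4 (P5)
bar 3: v0=G3 v1=D4 (P5)
bar 4: v0=B3 v1=D4 (m3)
bar 5: v0=G3 v1=E4 (M6)
bar 6: v0=F3 v1=C4 (P5)
bar 7: v0=G3 v1=G4 (P8)
bar 8: v0=G3 v1=E4 (M6)
bar 9: v0=F3 v1=F4 (P8)
  R1 @ bar1.0: F3/F4 P8 -> G3/G4 P8 similar
  R1 @ bar3.0: A3/E4 P5 -> G3/D4 P5 similar
  R2 @ bar6.0: G3/E4 M6 -> F3/C4 P5 similar
  R2 @ bar7.0: F3/C4 P5 -> G3/G4 P8 similar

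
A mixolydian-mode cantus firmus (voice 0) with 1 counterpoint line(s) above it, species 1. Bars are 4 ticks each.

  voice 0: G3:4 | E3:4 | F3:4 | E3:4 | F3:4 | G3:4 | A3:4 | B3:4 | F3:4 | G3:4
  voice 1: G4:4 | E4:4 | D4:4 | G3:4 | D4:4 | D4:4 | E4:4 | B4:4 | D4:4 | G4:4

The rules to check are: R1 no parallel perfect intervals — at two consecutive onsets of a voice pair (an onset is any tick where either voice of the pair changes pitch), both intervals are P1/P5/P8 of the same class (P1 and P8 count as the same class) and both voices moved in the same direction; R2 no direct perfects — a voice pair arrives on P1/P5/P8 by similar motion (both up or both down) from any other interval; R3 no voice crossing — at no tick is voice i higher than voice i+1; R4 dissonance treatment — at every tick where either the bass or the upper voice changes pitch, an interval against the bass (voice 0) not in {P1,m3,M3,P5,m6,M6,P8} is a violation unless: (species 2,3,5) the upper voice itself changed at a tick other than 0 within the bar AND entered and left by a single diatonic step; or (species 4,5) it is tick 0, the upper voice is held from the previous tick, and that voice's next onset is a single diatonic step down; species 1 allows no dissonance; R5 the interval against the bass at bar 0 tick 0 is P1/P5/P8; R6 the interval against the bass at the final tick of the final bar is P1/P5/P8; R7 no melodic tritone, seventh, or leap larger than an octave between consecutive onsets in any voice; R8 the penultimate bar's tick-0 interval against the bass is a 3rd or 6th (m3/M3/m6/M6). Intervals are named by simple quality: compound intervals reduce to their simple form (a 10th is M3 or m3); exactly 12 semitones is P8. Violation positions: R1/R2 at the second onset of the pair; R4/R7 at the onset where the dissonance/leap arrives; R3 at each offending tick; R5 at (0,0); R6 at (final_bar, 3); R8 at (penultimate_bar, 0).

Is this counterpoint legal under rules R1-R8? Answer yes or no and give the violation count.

bar 0: v0=G3 v1=G4 (P8)
bar 1: v0=E3 v1=E4 (P8)
bar 2: v0=F3 v1=D4 (M6)
bar 3: v0=E3 v1=G3 (m3)
bar 4: v0=F3 v1=D4 (M6)
bar 5: v0=G3 v1=D4 (P5)
bar 6: v0=A3 v1=E4 (P5)
bar 7: v0=B3 v1=B4 (P8)
bar 8: v0=F3 v1=D4 (M6)
bar 9: v0=G3 v1=G4 (P8)
  R1 @ bar1.0: G3/G4 P8 -> E3/E4 P8 similar
  R1 @ bar6.0: G3/D4 P5 -> A3/E4 P5 similar
  R2 @ bar7.0: A3/E4 P5 -> B3/B4 P8 similar
  R7 @ bar8.0: B3->F3 leap 6st
  R2 @ bar9.0: F3/D4 M6 -> G3/G4 P8 similar

No (5 violations)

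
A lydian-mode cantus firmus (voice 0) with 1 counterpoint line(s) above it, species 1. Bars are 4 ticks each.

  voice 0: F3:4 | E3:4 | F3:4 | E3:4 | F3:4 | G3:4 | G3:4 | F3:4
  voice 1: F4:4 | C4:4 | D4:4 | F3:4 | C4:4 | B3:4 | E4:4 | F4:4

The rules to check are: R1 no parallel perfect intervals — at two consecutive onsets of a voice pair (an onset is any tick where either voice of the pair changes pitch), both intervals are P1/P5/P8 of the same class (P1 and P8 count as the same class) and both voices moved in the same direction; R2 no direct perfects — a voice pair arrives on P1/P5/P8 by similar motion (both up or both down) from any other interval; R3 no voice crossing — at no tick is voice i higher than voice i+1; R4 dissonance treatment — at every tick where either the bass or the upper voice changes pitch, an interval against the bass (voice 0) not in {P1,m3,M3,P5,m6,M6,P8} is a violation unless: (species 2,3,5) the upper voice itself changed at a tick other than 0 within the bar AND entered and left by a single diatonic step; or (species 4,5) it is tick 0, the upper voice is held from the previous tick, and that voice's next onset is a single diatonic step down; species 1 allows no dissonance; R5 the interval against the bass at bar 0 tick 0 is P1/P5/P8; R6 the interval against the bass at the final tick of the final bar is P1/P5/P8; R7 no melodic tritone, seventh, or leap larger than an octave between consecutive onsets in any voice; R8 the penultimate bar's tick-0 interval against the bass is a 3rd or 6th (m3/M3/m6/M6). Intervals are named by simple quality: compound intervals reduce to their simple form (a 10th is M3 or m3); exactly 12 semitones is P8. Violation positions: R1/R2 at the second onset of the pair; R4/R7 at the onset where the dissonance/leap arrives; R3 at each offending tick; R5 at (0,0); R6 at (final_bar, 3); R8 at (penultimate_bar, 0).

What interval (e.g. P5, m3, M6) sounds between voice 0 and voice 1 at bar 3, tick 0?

m2

voice 0=E3 voice 1=F3 -> m2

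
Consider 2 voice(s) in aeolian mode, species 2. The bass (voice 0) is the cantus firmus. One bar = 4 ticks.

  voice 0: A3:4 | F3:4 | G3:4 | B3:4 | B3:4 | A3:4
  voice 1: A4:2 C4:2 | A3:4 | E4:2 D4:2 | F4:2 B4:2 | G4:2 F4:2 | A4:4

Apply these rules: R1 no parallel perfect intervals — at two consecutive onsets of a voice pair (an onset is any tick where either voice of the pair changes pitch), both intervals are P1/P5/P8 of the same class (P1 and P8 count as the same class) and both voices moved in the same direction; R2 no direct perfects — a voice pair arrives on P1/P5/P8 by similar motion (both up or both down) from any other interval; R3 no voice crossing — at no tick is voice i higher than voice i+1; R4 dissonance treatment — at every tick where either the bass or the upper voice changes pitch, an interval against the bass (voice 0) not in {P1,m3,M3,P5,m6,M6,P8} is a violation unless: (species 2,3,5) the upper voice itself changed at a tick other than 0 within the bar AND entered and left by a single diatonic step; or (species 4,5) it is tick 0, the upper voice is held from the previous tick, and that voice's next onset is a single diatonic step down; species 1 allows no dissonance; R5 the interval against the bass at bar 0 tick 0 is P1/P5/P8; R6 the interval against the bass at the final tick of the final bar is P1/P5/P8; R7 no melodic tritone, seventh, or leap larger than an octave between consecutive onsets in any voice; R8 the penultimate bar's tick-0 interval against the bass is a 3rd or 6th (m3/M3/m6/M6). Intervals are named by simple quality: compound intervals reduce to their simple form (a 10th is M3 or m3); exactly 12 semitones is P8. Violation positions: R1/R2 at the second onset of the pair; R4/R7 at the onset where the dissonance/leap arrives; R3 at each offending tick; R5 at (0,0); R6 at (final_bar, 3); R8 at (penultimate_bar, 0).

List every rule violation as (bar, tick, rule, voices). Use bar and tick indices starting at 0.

(3, 0, R4, (0, 1))
(3, 2, R7, (1,))
(4, 2, R4, (0, 1))

bar 0: v0=A3 v1=A4 downbeat P8
bar 1: v0=F3 v1=A3 downbeat M3
bar 2: v0=G3 v1=E4 downbeat M6
bar 3: v0=B3 v1=F4 downbeat TT
bar 4: v0=B3 v1=G4 downbeat m6
bar 5: v0=A3 v1=A4 downbeat P8
  -> R4 @ bar 3 tick 0 v(0, 1): B3/F4 TT untreated
  -> R7 @ bar 3 tick 2 v(1,): F4->B4 leap 6st
  -> R4 @ bar 4 tick 2 v(0, 1): B3/F4 TT untreated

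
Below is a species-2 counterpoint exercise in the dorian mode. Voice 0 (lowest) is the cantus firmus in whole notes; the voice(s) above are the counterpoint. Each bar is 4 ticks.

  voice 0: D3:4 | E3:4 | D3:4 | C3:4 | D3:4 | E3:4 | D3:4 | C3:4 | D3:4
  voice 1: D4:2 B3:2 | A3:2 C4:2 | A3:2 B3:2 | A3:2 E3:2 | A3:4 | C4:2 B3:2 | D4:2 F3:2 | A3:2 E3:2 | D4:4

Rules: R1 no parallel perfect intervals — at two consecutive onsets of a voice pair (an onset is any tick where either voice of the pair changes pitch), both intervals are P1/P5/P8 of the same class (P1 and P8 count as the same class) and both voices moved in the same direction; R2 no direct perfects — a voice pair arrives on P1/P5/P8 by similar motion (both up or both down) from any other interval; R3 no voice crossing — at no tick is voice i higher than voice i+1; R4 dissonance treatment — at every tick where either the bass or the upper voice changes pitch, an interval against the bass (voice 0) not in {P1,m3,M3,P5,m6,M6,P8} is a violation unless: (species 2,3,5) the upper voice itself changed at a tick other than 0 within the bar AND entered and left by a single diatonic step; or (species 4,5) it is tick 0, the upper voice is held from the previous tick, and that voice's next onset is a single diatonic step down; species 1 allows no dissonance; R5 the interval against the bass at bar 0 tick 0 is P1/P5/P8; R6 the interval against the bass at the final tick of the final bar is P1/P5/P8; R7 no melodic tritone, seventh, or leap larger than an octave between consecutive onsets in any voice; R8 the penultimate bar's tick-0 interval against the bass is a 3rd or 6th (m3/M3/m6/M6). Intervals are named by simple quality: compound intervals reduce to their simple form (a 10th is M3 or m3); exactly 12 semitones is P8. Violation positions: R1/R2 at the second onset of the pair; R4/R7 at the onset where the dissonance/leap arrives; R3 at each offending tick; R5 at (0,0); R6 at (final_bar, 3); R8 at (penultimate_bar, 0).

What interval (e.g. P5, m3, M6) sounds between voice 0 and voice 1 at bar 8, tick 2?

voice 0=D3 voice 1=D4 -> P8

P8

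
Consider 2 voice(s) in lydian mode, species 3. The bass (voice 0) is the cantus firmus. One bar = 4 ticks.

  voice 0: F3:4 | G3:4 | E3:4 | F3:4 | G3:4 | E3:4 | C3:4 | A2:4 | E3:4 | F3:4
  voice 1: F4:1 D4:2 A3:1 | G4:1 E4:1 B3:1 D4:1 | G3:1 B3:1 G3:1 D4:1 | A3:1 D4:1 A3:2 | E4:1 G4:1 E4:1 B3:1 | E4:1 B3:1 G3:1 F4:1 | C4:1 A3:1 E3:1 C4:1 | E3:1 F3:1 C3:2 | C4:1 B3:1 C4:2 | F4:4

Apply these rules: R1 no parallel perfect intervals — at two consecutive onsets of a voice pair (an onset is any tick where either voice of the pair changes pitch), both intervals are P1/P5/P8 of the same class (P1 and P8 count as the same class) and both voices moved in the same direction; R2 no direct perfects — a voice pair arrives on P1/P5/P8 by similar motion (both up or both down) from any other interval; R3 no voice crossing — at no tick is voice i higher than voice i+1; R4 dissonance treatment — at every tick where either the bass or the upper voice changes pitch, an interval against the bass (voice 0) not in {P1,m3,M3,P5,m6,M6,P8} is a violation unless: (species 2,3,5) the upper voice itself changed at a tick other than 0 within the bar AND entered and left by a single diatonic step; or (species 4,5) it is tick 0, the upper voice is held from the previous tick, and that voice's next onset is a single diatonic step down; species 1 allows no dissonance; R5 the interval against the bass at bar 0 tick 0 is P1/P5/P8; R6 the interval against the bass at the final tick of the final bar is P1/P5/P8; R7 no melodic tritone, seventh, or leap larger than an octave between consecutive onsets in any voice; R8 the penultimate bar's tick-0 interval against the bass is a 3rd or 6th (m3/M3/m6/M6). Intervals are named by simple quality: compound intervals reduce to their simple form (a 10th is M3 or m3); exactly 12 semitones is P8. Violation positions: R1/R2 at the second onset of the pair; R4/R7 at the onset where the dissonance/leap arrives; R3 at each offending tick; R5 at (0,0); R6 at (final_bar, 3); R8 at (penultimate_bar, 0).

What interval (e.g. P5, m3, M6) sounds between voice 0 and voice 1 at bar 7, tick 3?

voice 0=A2 voice 1=C3 -> m3

m3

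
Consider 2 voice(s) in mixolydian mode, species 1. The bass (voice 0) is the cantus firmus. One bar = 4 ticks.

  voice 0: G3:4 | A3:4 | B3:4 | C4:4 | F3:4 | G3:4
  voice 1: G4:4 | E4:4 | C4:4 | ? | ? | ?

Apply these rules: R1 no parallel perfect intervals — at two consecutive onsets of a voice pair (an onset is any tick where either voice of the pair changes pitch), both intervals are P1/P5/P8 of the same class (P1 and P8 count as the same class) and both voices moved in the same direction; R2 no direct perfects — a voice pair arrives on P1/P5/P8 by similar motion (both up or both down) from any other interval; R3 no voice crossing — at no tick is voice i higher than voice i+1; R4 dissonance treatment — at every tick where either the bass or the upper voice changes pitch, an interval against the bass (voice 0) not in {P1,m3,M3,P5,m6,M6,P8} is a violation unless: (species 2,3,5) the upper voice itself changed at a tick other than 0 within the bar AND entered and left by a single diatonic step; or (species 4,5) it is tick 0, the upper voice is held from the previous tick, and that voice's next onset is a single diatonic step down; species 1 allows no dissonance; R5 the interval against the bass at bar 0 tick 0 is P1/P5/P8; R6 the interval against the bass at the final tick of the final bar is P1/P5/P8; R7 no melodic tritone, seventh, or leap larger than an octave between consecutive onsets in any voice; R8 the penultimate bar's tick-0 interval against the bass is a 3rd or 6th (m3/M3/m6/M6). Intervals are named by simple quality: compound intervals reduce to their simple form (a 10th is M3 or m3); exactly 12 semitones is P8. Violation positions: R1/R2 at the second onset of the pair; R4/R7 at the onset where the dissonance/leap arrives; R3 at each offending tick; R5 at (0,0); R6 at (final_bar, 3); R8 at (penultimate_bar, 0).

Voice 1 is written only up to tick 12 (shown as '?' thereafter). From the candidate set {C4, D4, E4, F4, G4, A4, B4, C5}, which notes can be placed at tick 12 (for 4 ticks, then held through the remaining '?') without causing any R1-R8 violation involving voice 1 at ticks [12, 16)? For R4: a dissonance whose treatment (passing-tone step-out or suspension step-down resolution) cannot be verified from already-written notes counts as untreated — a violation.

C4: legal
D4: violates R4
E4: legal
F4: violates R4
G4: violates R2
A4: legal
B4: violates R4,R7
C5: violates R2

{A4, C4, E4}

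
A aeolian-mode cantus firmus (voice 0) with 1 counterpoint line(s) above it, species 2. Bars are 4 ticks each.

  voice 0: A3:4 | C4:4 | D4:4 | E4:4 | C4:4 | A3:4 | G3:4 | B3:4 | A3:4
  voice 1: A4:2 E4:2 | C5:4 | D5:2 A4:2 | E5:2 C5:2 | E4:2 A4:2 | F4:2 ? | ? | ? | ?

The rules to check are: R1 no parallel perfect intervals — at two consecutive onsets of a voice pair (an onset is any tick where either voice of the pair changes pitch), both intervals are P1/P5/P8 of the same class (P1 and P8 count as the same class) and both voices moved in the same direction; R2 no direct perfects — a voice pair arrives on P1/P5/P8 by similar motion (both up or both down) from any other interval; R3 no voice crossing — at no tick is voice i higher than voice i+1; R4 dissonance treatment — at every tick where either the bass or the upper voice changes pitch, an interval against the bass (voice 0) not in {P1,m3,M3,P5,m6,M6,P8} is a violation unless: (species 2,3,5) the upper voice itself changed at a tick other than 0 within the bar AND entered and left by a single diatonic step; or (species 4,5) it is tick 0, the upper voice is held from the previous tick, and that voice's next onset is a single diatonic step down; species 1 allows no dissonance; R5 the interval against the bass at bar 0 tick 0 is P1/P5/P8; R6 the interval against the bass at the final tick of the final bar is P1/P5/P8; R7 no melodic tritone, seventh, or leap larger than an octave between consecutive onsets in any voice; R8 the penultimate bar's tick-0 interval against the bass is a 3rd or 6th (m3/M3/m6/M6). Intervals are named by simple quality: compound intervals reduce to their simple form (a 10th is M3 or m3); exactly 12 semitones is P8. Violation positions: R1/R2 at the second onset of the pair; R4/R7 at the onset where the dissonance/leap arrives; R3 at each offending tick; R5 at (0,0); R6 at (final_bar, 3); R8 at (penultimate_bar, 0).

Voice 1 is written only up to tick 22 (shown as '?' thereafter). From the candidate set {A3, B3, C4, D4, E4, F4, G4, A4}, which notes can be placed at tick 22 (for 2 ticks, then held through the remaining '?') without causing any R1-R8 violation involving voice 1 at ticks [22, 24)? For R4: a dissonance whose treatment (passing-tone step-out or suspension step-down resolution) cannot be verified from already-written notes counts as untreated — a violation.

A3: legal
B3: violates R4,R7
C4: legal
D4: violates R4
E4: legal
F4: legal
G4: violates R4
A4: legal

{A3, A4, C4, E4, F4}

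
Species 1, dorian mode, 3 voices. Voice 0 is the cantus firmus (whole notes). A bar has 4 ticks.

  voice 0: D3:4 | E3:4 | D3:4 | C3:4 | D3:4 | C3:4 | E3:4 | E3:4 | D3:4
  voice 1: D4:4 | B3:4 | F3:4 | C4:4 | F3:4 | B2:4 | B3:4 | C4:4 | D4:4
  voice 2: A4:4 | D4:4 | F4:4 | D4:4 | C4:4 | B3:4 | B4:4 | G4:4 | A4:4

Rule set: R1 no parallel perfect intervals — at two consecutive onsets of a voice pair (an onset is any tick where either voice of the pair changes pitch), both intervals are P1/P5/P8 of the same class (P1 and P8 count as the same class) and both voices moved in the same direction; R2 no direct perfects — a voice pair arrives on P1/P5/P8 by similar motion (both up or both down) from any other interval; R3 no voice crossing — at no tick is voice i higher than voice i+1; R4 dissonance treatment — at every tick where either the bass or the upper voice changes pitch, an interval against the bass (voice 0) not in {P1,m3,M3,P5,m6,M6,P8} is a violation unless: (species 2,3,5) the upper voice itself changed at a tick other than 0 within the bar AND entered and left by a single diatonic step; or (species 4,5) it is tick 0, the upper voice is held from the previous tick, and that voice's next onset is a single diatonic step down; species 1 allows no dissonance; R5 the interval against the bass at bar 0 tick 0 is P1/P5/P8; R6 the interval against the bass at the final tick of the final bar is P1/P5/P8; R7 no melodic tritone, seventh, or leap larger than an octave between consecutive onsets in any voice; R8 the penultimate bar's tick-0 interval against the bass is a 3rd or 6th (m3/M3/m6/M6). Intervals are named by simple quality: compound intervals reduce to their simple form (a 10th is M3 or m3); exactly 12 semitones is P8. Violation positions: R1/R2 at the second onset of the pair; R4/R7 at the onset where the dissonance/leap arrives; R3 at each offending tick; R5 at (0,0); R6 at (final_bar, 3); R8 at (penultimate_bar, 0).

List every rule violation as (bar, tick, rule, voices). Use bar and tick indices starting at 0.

bar 0: v0=D3 v1=D4 v2=A4 downbeat P5
bar 1: v0=E3 v1=B3 v2=D4 downbeat m7
bar 2: v0=D3 v1=F3 v2=F4 downbeat m3
bar 3: v0=C3 v1=C4 v2=D4 downbeat M2
bar 4: v0=D3 v1=F3 v2=C4 downbeat m7
bar 5: v0=C3 v1=B2 v2=B3 downbeat M7
bar 6: v0=E3 v1=B3 v2=B4 downbeat P5
bar 7: v0=E3 v1=C4 v2=G4 downbeat m3
bar 8: v0=D3 v1=D4 v2=A4 downbeat P5
  -> R4 @ bar 1 tick 0 v(0, 2): E3/D4 m7 untreated
  -> R7 @ bar 2 tick 0 v(1,): B3->F3 leap 6st
  -> R4 @ bar 3 tick 0 v(0, 2): C3/D4 M2 untreated
  -> R2 @ bar 4 tick 0 v(1, 2): C4/D4 M2 -> F3/C4 P5 similar
  -> R4 @ bar 4 tick 0 v(0, 2): D3/C4 m7 untreated
  -> R2 @ bar 5 tick 0 v(1, 2): F3/C4 P5 -> B2/B3 P8 similar
  -> R3 @ bar 5 tick 0 v(0, 1): C3 above B2
  -> R4 @ bar 5 tick 0 v(0, 1): C3/B2 m2 untreated
  -> R4 @ bar 5 tick 0 v(0, 2): C3/B3 M7 untreated
  -> R7 @ bar 5 tick 0 v(1,): F3->B2 leap 6st
  -> R3 @ bar 5 tick 1 v(0, 1): C3 above B2
  -> R3 @ bar 5 tick 2 v(0, 1): C3 above B2
  -> R3 @ bar 5 tick 3 v(0, 1): C3 above B2
  -> R1 @ bar 6 tick 0 v(1, 2): B2/B3 P8 -> B3/B4 P8 similar
  -> R2 @ bar 6 tick 0 v(0, 1): C3/B2 m2 -> E3/B3 P5 similar
  -> R2 @ bar 6 tick 0 v(0, 2): C3/B3 M7 -> E3/B4 P5 similar
  -> R1 @ bar 8 tick 0 v(1, 2): C4/G4 P5 -> D4/A4 P5 similar

(1, 0, R4, (0, 2))
(2, 0, R7, (1,))
(3, 0, R4, (0, 2))
(4, 0, R2, (1, 2))
(4, 0, R4, (0, 2))
(5, 0, R2, (1, 2))
(5, 0, R3, (0, 1))
(5, 0, R4, (0, 1))
(5, 0, R4, (0, 2))
(5, 0, R7, (1,))
(5, 1, R3, (0, 1))
(5, 2, R3, (0, 1))
(5, 3, R3, (0, 1))
(6, 0, R1, (1, 2))
(6, 0, R2, (0, 1))
(6, 0, R2, (0, 2))
(8, 0, R1, (1, 2))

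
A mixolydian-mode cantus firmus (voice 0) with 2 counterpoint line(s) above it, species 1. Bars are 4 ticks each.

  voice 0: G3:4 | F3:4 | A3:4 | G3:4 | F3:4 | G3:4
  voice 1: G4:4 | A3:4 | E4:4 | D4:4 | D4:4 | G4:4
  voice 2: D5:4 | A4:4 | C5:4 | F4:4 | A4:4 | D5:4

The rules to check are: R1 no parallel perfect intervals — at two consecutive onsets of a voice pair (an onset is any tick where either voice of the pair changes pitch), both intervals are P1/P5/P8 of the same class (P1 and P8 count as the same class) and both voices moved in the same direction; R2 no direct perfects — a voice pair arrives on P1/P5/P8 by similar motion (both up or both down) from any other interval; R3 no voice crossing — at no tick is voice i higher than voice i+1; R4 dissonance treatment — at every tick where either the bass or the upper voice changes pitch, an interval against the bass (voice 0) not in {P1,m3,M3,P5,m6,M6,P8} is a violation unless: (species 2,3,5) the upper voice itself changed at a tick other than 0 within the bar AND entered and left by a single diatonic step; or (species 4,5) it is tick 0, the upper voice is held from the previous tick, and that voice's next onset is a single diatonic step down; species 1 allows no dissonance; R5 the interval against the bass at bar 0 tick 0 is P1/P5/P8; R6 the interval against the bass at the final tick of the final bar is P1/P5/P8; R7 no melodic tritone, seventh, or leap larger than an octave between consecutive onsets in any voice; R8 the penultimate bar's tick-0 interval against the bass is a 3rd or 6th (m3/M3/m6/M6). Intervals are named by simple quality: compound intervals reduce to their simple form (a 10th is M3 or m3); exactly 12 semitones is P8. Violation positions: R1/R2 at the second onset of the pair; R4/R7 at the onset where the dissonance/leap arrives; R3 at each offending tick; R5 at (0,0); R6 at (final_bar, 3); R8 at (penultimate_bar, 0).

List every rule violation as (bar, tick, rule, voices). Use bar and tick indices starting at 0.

(1, 0, R2, (1, 2))
(1, 0, R7, (1,))
(2, 0, R2, (0, 1))
(3, 0, R1, (0, 1))
(3, 0, R4, (0, 2))
(5, 0, R1, (1, 2))
(5, 0, R2, (0, 1))
(5, 0, R2, (0, 2))

bar 0: v0=G3 v1=G4 v2=D5 downbeat P5
bar 1: v0=F3 v1=A3 v2=A4 downbeat M3
bar 2: v0=A3 v1=E4 v2=C5 downbeat m3
bar 3: v0=G3 v1=D4 v2=F4 downbeat m7
bar 4: v0=F3 v1=D4 v2=A4 downbeat M3
bar 5: v0=G3 v1=G4 v2=D5 downbeat P5
  -> R2 @ bar 1 tick 0 v(1, 2): G4/D5 P5 -> A3/A4 P8 similar
  -> R7 @ bar 1 tick 0 v(1,): G4->A3 leap 10st
  -> R2 @ bar 2 tick 0 v(0, 1): F3/A3 M3 -> A3/E4 P5 similar
  -> R1 @ bar 3 tick 0 v(0, 1): A3/E4 P5 -> G3/D4 P5 similar
  -> R4 @ bar 3 tick 0 v(0, 2): G3/F4 m7 untreated
  -> R1 @ bar 5 tick 0 v(1, 2): D4/A4 P5 -> G4/D5 P5 similar
  -> R2 @ bar 5 tick 0 v(0, 1): F3/D4 M6 -> G3/G4 P8 similar
  -> R2 @ bar 5 tick 0 v(0, 2): F3/A4 M3 -> G3/D5 P5 similar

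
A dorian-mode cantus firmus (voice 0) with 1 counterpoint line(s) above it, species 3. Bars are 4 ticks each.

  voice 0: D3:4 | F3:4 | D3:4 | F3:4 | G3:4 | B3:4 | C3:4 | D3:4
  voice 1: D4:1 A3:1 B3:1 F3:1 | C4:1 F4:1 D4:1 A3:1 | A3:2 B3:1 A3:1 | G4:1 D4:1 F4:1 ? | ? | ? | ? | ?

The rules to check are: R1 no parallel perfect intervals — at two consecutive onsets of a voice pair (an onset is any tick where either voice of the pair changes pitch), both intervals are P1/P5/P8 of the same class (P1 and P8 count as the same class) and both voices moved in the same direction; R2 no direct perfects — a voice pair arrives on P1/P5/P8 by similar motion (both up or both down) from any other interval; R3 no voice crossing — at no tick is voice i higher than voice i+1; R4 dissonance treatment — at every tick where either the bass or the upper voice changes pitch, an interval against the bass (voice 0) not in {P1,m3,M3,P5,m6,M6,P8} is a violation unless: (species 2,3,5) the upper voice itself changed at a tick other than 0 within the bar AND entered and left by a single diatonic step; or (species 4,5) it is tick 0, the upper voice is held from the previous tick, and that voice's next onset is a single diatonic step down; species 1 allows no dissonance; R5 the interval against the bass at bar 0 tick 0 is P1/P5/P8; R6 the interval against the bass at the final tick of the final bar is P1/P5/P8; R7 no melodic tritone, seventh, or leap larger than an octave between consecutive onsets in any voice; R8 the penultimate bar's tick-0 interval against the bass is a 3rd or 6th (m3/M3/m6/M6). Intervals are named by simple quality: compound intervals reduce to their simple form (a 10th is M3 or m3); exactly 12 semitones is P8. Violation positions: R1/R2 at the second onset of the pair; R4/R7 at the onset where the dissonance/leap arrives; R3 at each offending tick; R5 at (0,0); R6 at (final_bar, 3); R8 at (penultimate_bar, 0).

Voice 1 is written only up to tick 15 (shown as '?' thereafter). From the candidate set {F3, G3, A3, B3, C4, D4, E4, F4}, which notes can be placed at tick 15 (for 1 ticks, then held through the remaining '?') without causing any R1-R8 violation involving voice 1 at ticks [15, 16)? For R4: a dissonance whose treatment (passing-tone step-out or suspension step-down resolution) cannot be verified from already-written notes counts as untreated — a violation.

F3: legal
G3: violates R4,R7
A3: legal
B3: violates R4,R7
C4: legal
D4: legal
E4: violates R4
F4: legal

{A3, C4, D4, F3, F4}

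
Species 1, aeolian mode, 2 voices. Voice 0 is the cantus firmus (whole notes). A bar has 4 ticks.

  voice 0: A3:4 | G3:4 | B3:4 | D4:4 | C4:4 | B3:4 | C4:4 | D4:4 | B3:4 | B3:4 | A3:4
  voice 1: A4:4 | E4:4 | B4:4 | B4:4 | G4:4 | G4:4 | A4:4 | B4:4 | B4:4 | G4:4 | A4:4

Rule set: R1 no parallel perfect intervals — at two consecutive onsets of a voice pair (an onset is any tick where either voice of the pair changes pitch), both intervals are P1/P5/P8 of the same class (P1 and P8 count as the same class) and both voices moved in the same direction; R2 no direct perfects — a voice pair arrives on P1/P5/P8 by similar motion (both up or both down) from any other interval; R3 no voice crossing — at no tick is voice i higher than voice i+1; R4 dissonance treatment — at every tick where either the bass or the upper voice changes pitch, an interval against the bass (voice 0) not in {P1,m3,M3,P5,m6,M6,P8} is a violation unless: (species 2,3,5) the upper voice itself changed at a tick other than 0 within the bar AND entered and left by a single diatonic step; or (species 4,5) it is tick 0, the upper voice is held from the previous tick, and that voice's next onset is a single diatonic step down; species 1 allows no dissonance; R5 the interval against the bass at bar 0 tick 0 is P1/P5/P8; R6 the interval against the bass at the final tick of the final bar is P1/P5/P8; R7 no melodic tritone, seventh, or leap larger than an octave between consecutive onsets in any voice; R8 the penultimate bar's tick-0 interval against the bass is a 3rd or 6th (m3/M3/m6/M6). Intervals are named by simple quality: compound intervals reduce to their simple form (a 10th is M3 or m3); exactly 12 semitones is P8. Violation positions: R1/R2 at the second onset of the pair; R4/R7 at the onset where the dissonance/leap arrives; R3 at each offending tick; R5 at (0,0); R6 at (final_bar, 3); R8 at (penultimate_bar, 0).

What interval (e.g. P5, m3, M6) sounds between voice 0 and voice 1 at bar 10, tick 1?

P8

voice 0=A3 voice 1=A4 -> P8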